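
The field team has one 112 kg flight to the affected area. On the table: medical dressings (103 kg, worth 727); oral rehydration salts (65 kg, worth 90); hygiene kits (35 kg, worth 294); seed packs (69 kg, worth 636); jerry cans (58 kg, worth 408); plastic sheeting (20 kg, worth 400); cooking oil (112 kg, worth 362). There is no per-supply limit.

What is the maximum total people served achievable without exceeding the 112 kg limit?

2000

The ratio ordering already packs tightly: 5×plastic sheeting, 100 kg, 2000.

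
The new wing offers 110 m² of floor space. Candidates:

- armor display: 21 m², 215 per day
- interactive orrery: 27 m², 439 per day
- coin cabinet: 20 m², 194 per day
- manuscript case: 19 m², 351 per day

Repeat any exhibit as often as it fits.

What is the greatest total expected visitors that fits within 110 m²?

1843

Greedy by ratio would take 5×manuscript case: 95 m² used, total 1755.
Dropping manuscript case frees 19 m²; slotting in interactive orrery (27 m²) lifts the total to 1843 at 103 m².
Every other selection either busts 110 m² or fails to beat 1843.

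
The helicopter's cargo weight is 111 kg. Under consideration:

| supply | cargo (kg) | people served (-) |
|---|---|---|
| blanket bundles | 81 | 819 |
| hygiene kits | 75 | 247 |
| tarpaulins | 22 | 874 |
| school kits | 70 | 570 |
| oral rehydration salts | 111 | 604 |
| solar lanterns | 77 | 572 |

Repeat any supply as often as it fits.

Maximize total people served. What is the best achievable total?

4370

Ranking by ratio (people served/kg): tarpaulins 39.73, blanket bundles 10.11, school kits 8.14, solar lanterns 7.43.
Taking 5×tarpaulins: 110 kg used, 4370 in people served.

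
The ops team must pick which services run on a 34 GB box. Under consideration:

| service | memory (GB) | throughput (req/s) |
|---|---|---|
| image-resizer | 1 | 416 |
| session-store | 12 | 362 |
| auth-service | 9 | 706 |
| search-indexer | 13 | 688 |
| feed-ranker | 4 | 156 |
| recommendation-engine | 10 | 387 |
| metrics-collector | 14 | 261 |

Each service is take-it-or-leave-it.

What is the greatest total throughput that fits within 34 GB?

2197

A density-first pass picks image-resizer + auth-service + search-indexer + feed-ranker — 1966 at 27 GB.
Dropping feed-ranker frees 4 GB; slotting in recommendation-engine (10 GB) lifts the total to 2197 at 33 GB.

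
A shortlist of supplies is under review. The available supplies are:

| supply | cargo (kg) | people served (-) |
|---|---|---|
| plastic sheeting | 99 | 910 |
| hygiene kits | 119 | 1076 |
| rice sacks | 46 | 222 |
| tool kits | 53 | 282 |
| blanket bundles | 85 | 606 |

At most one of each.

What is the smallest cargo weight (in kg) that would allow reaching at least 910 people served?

Minimise kg subject to total people served ≥ 910.
plastic sheeting: 910 people served at 99 kg.
Below 99 kg the best achievable stays under 910.

99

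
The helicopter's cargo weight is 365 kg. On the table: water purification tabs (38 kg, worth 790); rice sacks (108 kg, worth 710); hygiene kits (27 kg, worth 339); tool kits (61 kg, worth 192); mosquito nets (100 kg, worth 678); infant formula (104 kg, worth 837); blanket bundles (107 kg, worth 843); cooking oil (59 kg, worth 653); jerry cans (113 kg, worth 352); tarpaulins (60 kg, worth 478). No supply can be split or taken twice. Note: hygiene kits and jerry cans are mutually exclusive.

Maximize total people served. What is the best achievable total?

3462

Taking the top-ratio supplies first gives water purification tabs + hygiene kits + tool kits + infant formula + cooking oil + tarpaulins for 3289 (349 kg).
The 121 kg tied up in tool kits and tarpaulins is better spent on blanket bundles — total rises to 3462 (335 kg).
Runner-up water purification tabs + mosquito nets + blanket bundles + cooking oil + tarpaulins tops out at 3442.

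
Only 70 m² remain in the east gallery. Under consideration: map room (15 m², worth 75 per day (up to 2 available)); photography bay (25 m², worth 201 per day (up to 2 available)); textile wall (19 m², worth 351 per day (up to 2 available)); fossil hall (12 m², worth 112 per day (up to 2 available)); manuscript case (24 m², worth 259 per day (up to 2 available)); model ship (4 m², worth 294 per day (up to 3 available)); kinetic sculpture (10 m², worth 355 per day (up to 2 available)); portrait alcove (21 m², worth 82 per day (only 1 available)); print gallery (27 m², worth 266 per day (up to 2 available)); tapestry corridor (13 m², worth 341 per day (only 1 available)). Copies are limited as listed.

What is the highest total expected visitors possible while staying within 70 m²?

2294

Filling by ratio: textile wall + 3×model ship + 2×kinetic sculpture + tapestry corridor for 2284, with 6 m² left unused.
Dropping tapestry corridor frees 13 m²; slotting in textile wall (19 m²) lifts the total to 2294 at 70 m².
Every other selection either busts 70 m² or exceeds an availability limit or fails to beat 2294.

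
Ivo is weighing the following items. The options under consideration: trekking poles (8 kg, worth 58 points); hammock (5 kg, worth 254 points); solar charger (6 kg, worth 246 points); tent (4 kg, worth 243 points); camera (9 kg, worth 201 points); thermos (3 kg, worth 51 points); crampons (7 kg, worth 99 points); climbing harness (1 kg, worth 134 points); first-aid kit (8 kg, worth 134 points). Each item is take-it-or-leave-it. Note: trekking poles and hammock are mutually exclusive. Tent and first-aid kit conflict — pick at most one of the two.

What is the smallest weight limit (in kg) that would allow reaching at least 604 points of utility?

Need the lightest bundle worth ≥ 604.
hammock + tent + climbing harness reaches 631 using 10 kg.
Any bundle with less than 10 kg falls short of 604.

10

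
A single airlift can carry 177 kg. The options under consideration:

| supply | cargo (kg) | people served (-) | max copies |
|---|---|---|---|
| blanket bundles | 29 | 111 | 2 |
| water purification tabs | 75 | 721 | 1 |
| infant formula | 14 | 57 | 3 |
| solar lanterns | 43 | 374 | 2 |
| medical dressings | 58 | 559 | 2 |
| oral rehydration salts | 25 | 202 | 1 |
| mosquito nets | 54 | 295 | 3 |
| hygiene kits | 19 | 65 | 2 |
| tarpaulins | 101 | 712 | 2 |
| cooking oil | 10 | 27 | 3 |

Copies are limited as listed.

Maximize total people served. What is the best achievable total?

1654

Ranking by ratio (people served/kg): medical dressings 9.64, water purification tabs 9.61, solar lanterns 8.70, oral rehydration salts 8.08.
The ratio heuristic lands on infant formula + solar lanterns + 2×medical dressings (1549) but leaves 4 kg idle.
Replace infant formula and medical dressings with water purification tabs: the trade gains 105 net, giving 1654 at 176 kg.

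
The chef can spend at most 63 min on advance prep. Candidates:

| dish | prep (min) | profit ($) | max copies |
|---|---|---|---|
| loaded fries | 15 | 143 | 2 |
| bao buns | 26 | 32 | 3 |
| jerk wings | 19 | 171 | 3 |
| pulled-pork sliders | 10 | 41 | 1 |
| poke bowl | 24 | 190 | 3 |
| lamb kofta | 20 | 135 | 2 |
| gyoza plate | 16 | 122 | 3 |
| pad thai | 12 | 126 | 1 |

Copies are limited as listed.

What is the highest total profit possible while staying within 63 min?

583

Taking 2×loaded fries + jerk wings + pad thai: 61 min used, 583 in profit.
The spare 2 min is too small for any remaining dish, and no exchange beats 583.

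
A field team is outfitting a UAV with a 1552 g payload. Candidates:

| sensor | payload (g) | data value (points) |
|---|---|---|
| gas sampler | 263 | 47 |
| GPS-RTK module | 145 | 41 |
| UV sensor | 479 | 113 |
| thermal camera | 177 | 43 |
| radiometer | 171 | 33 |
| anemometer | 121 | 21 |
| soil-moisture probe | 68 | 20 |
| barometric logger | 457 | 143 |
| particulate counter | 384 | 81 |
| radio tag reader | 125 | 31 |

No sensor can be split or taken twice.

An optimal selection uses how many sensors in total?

Best achievable data value is 398.
GPS-RTK module + UV sensor + soil-moisture probe + barometric logger + particulate counter hits 398 at 1533 g.
Every optimal selection uses 5 sensors.

5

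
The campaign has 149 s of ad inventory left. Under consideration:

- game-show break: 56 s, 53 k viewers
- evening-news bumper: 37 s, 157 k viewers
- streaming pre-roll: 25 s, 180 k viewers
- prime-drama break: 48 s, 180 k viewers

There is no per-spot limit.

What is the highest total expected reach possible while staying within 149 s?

900

Taking 5×streaming pre-roll: 125 s used, 900 in expected reach.
That's the maximum — no swap from here does better than 900.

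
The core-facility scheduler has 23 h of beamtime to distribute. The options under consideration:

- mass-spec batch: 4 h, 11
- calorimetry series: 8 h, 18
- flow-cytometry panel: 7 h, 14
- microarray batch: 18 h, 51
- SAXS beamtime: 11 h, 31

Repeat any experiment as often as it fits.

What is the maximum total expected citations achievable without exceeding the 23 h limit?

64

Ranking by ratio (expected citations/h): microarray batch 2.83, SAXS beamtime 2.82, mass-spec batch 2.75.
A density-first pass picks mass-spec batch + microarray batch — 62 at 22 h.
Replace microarray batch with 2×mass-spec batch + SAXS beamtime: the trade gains 2 net, giving 64 at 23 h.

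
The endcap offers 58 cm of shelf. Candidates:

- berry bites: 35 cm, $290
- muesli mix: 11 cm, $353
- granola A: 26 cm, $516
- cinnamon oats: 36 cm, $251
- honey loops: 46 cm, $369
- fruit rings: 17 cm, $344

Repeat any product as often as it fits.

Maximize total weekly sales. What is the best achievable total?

The ratio ordering already packs tightly: 5×muesli mix, 55 cm, 1765.
That's the maximum — no swap from here does better than 1765.

1765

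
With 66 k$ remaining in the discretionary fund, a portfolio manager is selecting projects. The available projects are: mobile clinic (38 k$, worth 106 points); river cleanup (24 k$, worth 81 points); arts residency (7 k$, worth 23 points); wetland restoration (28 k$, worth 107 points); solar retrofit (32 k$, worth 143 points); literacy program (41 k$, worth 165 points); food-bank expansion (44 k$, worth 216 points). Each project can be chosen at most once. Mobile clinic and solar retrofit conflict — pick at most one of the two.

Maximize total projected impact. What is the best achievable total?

Taking the top-ratio projects first gives arts residency + food-bank expansion for 239 (51 k$).
The 51 k$ tied up in arts residency and food-bank expansion is better spent on wetland restoration + solar retrofit — total rises to 250 (60 k$).
Every other selection either busts 66 k$ or breaks a pairing rule or fails to beat 250.

250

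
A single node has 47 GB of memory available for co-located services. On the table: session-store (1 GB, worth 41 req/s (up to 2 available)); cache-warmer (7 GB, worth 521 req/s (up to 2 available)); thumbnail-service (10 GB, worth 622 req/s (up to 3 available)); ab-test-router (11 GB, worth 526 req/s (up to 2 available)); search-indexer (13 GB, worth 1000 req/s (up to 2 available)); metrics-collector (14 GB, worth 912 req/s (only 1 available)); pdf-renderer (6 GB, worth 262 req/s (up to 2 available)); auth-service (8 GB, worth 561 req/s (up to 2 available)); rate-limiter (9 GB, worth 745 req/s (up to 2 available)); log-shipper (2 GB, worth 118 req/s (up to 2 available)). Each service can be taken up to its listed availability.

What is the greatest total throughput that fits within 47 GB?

3650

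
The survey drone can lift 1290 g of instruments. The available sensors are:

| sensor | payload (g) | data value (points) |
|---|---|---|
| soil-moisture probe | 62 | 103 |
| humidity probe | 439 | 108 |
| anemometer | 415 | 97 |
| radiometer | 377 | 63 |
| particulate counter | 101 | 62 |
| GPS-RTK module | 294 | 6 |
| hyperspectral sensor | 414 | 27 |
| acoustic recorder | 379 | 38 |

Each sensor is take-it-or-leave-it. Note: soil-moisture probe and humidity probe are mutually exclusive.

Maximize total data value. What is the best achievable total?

Soil-moisture probe + anemometer + radiometer + particulate counter + GPS-RTK module uses 1249 of the 1290 g and totals 331.
Runner-up soil-moisture probe + anemometer + radiometer + particulate counter tops out at 325.

331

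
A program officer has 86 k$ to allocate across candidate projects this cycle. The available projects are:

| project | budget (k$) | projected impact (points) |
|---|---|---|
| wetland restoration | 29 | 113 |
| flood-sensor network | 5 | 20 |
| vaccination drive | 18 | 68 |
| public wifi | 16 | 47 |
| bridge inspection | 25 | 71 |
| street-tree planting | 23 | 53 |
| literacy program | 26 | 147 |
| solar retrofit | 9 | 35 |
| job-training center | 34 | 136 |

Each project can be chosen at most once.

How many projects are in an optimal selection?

4

Optimal total is 371.
One optimal bundle: flood-sensor network + vaccination drive + literacy program + job-training center (83 k$).
All optima have 4 projects.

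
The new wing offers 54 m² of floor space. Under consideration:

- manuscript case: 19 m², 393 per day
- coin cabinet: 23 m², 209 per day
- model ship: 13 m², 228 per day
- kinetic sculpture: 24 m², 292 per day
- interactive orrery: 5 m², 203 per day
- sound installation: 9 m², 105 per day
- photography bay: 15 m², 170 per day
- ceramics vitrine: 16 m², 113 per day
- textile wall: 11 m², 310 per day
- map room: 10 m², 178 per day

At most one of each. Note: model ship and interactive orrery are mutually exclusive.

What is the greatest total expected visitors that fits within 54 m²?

Taking manuscript case + interactive orrery + sound installation + textile wall + map room: 54 m² used, 1189 in expected visitors.

1189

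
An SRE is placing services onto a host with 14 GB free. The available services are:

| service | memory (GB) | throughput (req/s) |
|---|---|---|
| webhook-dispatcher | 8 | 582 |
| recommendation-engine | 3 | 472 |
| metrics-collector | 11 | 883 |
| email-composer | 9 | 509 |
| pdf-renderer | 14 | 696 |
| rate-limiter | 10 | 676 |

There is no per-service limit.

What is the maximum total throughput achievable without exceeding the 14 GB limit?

1888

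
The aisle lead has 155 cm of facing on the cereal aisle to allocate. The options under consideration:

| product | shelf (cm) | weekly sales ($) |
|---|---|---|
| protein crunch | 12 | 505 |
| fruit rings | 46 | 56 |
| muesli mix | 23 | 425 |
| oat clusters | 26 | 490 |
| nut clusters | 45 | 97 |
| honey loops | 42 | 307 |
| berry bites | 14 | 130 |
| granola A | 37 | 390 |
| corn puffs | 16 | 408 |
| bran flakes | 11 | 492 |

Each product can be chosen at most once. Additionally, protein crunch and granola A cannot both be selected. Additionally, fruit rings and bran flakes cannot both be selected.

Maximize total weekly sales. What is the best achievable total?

Best packing: protein crunch + muesli mix + oat clusters + honey loops + berry bites + corn puffs + bran flakes — 144 cm, 2757 total.

2757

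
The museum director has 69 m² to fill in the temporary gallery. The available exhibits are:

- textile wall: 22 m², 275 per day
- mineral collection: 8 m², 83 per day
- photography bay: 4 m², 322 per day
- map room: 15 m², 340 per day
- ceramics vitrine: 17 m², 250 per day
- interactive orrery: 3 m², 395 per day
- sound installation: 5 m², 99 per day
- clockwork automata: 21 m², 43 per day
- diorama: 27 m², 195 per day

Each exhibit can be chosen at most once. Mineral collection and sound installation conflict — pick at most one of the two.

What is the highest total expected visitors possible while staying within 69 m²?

1681

The ratio ordering already packs tightly: textile wall + photography bay + map room + ceramics vitrine + interactive orrery + sound installation, 66 m², 1681.
No other feasible combination exceeds 1681.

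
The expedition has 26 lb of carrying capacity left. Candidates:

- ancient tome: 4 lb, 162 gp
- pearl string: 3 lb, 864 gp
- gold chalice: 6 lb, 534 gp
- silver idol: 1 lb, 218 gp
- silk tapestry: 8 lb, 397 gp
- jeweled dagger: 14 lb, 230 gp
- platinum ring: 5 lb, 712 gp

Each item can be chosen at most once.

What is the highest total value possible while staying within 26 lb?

2725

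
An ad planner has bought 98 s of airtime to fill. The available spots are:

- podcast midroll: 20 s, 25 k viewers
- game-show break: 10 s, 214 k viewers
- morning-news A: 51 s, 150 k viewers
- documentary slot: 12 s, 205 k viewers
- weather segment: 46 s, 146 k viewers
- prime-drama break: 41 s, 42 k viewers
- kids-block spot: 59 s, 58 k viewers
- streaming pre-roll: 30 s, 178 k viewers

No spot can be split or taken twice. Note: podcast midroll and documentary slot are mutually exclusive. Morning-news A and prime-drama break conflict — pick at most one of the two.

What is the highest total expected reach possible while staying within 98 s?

743

Best packing: game-show break + documentary slot + weather segment + streaming pre-roll — 98 s, 743 total.
Every other selection either busts 98 s or breaks a pairing rule or fails to beat 743.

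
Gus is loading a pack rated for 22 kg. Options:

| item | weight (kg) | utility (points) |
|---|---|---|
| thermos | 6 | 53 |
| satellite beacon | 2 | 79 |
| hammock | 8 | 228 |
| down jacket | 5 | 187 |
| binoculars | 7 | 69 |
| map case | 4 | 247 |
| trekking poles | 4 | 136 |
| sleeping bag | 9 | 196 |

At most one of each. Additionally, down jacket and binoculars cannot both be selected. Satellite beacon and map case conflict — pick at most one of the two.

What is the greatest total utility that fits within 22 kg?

798

Best packing: hammock + down jacket + map case + trekking poles — 21 kg, 798 total.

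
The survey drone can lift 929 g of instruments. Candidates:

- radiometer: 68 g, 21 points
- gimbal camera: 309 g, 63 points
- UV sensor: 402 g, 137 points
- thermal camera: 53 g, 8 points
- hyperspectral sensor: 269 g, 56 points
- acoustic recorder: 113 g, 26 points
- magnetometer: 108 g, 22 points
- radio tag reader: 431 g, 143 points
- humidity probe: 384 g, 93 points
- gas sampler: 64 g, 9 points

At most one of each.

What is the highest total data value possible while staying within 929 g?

301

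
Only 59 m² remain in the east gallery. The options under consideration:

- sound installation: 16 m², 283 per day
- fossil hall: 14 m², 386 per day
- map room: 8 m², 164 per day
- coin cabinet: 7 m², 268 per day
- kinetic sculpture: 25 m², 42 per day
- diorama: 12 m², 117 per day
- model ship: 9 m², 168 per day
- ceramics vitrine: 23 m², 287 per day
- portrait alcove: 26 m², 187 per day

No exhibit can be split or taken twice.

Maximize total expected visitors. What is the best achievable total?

1269

By expected visitors per m²: coin cabinet 38.29, fossil hall 27.57, map room 20.50, model ship 18.67 lead.
Taking sound installation + fossil hall + map room + coin cabinet + model ship: 54 m² used, 1269 in expected visitors.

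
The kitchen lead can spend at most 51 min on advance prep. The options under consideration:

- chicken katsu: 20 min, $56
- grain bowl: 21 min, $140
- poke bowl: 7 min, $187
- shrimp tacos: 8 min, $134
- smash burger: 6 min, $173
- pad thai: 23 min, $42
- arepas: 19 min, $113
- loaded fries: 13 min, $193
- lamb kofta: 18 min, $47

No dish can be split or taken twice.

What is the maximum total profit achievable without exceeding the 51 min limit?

By profit per min: smash burger 28.83, poke bowl 26.71, shrimp tacos 16.75 lead.
Greedy by ratio would take poke bowl + shrimp tacos + smash burger + loaded fries: 34 min used, total 687.
The 8 min tied up in shrimp tacos is better spent on grain bowl — total rises to 693 (47 min).

693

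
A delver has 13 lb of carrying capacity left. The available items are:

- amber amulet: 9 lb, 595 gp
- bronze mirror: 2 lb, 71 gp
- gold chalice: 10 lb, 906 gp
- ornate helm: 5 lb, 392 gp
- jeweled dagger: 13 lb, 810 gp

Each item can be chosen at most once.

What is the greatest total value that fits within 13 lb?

By value per lb: gold chalice 90.60, ornate helm 78.40, amber amulet 66.11 lead.
Taking bronze mirror + gold chalice: 12 lb used, 977 in value.
An exhaustive check of the 32 subsets confirms 977.

977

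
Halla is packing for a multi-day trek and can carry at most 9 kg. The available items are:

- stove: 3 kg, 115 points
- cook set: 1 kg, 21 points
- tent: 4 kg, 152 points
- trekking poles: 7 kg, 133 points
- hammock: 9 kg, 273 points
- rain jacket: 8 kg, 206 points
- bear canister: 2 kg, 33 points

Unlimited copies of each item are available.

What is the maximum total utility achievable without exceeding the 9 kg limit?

345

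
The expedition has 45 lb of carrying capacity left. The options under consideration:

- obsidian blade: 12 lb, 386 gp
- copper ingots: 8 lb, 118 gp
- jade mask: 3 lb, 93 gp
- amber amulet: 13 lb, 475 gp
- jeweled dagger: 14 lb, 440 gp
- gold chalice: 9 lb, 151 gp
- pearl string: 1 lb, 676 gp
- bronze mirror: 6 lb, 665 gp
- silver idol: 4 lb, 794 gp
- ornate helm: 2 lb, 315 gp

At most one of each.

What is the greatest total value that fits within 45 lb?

Ranking by ratio (value/lb): pearl string 676.00, silver idol 198.50, ornate helm 157.50, bronze mirror 110.83.
A density-first pass picks obsidian blade + jade mask + amber amulet + pearl string + bronze mirror + silver idol + ornate helm — 3404 at 41 lb.
The 12 lb tied up in obsidian blade is better spent on jeweled dagger — total rises to 3458 (43 lb).
The closest alternative, obsidian blade + jade mask + amber amulet + pearl string + bronze mirror + silver idol + ornate helm, reaches only 3404.

3458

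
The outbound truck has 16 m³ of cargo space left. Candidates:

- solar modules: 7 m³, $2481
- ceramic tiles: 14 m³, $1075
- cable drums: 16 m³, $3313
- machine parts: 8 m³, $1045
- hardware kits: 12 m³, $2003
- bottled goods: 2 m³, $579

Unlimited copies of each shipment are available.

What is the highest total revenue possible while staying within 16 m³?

5541

Best packing: 2×solar modules + bottled goods — 16 m³, 5541 total.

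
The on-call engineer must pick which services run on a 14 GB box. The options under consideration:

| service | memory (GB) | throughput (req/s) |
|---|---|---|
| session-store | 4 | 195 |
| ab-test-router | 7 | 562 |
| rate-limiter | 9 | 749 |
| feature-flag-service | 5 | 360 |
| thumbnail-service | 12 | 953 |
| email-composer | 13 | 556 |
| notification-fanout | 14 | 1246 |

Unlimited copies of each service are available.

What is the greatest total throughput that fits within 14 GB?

1246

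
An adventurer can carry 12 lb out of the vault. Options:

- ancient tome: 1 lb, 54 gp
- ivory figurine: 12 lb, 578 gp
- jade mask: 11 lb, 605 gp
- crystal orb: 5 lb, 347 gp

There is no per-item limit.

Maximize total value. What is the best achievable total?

802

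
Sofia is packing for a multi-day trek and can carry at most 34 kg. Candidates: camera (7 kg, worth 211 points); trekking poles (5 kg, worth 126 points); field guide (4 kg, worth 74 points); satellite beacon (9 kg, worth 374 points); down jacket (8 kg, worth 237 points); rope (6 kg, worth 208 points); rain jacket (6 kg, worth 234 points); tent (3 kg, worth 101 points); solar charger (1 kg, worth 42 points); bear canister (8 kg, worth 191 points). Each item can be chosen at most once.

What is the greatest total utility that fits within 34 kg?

1199

Filling by ratio: camera + satellite beacon + rope + rain jacket + tent + solar charger for 1170, with 2 kg left unused.
Replace rope with down jacket: the trade gains 29 net, giving 1199 at 34 kg.
Every other selection either busts 34 kg or fails to beat 1199.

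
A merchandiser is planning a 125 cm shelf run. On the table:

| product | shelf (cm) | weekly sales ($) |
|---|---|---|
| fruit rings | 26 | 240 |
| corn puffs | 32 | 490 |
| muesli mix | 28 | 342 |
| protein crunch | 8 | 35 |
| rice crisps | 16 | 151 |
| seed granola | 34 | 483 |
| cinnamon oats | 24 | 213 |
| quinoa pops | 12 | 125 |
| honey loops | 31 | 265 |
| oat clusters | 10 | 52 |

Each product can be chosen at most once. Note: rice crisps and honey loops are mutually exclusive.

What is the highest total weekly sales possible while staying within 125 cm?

1591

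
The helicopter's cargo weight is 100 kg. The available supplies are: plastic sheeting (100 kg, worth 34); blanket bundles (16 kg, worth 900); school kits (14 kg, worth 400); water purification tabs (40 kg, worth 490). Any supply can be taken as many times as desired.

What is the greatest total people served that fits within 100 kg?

The ratio ordering already packs tightly: 6×blanket bundles, 96 kg, 5400.
The spare 4 kg is too small for any remaining supply, and no exchange beats 5400.

5400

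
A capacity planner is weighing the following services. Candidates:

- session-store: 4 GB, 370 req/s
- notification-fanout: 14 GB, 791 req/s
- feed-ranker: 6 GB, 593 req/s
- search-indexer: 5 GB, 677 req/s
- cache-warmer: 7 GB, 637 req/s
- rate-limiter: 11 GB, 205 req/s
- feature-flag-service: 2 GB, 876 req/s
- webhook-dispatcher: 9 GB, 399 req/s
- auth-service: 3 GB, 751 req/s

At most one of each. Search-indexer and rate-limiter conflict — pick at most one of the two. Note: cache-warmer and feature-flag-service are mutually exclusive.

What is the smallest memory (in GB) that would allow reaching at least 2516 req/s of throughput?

Need the lightest bundle worth ≥ 2516.
Taking session-store + search-indexer + feature-flag-service + auth-service gives 2674 (≥ 2516) for 14 GB.
Below 14 GB the best achievable stays under 2516.

14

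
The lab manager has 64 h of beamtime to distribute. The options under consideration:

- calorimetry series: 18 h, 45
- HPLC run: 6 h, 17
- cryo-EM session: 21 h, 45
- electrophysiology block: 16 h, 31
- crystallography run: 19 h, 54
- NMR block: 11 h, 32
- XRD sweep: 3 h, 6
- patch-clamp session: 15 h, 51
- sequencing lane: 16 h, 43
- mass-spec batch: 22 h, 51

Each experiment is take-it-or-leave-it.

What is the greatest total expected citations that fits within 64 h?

Greedy by ratio would take HPLC run + crystallography run + NMR block + XRD sweep + patch-clamp session: 54 h used, total 160.
Replace HPLC run with sequencing lane: the trade gains 26 net, giving 186 at 64 h.
No other feasible combination exceeds 186.

186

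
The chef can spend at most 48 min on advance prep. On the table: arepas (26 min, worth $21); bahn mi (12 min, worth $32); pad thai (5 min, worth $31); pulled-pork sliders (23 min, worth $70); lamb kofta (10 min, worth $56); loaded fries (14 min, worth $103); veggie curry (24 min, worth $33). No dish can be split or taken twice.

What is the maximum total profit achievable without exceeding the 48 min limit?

The ratio heuristic lands on bahn mi + pad thai + lamb kofta + loaded fries (222) but leaves 7 min idle.
Dropping bahn mi and pad thai frees 17 min; slotting in pulled-pork sliders (23 min) lifts the total to 229 at 47 min.
The closest alternative, bahn mi + pad thai + lamb kofta + loaded fries, reaches only 222.

229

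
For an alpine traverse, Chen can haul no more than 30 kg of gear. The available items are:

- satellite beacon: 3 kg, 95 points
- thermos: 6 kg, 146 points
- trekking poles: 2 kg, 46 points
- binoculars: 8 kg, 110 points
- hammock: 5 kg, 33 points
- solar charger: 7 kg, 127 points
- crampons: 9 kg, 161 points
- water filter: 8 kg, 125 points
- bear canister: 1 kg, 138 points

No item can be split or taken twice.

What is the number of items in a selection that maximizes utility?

6

The maximum utility within 30 kg is 713.
One optimal bundle: satellite beacon + thermos + trekking poles + solar charger + crampons + bear canister (28 kg).
Every optimal selection uses 6 items.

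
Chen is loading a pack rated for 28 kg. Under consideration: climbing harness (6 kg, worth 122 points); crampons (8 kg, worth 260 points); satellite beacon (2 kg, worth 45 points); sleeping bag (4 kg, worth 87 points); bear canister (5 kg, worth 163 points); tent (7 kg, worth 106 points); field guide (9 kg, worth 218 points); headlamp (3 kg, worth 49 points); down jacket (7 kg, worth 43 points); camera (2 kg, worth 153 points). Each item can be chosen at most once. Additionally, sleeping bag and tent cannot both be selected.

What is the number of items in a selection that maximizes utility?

The maximum utility within 28 kg is 881.
crampons + sleeping bag + bear canister + field guide + camera hits 881 at 28 kg.
Every optimal selection uses 5 items.

5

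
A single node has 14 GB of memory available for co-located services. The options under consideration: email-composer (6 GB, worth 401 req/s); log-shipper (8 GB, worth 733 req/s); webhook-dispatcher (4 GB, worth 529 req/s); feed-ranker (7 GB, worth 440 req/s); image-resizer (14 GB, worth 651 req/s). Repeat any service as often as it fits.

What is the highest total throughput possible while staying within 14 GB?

1587

Ranking by ratio (throughput/GB): webhook-dispatcher 132.25, log-shipper 91.62, email-composer 66.83, feed-ranker 62.86.
3×webhook-dispatcher uses 12 of the 14 GB and totals 1587.
Nothing else within 14 GB beats 1587.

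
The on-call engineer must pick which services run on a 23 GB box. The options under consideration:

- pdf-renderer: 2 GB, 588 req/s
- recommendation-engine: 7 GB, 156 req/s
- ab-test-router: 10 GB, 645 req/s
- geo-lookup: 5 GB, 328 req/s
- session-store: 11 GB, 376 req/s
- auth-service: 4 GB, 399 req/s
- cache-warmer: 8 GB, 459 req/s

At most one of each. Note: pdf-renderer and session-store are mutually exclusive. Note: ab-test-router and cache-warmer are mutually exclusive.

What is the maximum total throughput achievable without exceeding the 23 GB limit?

Ranking by ratio (throughput/GB): pdf-renderer 294.00, auth-service 99.75, geo-lookup 65.60, ab-test-router 64.50.
Taking pdf-renderer + ab-test-router + geo-lookup + auth-service: 21 GB used, 1960 in throughput.

1960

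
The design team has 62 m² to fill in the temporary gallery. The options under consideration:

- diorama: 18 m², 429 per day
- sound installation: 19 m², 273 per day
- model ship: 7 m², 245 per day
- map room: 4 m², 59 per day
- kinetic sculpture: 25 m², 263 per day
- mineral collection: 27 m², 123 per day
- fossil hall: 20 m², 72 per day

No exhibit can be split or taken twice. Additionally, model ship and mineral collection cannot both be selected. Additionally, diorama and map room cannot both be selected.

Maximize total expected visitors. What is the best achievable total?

Density check — model ship 35.00, diorama 23.83, map room 14.75, sound installation 14.37 are the best per m².
Best packing: diorama + sound installation + kinetic sculpture — 62 m², 965 total.
Nothing else feasible within 62 m² beats 965.

965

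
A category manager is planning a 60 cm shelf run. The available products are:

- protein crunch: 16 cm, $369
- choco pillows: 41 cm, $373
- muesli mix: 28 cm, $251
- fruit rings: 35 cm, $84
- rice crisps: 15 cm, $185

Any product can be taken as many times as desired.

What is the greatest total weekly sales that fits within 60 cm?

1107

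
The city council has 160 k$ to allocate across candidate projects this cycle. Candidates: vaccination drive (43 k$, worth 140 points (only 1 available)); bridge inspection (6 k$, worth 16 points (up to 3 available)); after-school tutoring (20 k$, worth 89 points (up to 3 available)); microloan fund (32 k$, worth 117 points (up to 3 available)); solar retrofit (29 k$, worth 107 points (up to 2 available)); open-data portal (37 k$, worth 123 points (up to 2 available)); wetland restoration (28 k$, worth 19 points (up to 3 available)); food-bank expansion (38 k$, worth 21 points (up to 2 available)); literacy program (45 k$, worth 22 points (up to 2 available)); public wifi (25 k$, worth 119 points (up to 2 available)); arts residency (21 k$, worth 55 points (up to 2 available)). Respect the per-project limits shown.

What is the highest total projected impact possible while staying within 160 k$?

670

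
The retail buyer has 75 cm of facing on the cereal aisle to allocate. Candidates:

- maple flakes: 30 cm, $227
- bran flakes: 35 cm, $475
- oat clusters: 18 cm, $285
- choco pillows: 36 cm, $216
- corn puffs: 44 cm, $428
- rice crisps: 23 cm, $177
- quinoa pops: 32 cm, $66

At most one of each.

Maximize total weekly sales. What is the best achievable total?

760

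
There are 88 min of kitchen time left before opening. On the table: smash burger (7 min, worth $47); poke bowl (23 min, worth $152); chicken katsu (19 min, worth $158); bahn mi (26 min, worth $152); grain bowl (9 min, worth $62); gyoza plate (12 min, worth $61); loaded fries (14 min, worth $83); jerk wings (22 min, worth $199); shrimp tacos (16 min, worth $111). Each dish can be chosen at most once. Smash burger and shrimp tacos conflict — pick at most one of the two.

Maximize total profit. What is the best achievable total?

654

Best packing: poke bowl + chicken katsu + grain bowl + loaded fries + jerk wings — 87 min, 654 total.
The spare 1 min is too small for any remaining dish, and no feasible exchange beats 654.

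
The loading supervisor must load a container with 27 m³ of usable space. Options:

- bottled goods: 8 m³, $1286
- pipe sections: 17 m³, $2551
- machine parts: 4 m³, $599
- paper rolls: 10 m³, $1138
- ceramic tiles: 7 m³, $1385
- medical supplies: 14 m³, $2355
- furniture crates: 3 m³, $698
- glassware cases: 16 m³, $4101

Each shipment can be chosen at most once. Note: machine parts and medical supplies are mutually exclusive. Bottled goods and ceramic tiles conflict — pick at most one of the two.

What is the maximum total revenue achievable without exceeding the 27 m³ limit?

6184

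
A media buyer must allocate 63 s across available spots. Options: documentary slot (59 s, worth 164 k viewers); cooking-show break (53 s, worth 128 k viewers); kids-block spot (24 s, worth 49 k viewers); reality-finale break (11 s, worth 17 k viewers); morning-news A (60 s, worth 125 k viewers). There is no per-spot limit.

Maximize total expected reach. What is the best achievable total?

Ranking by ratio (expected reach/s): documentary slot 2.78, cooking-show break 2.42, morning-news A 2.08, kids-block spot 2.04.
Taking documentary slot: 59 s used, 164 in expected reach.
Every other selection either busts 63 s or fails to beat 164.

164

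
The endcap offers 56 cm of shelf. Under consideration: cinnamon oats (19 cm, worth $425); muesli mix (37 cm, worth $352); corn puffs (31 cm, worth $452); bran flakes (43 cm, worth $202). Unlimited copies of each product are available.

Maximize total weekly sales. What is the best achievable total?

877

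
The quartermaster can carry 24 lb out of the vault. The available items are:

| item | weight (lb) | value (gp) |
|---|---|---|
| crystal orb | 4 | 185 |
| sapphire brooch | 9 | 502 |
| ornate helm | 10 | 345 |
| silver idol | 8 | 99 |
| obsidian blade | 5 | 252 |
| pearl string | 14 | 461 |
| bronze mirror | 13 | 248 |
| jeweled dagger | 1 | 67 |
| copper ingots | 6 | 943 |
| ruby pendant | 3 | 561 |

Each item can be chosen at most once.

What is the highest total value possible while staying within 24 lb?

2325

Density check — ruby pendant 187.00, copper ingots 157.17, jeweled dagger 67.00 are the best per lb.
Taking sapphire brooch + obsidian blade + jeweled dagger + copper ingots + ruby pendant: 24 lb used, 2325 in value.
Next best is sapphire brooch + obsidian blade + copper ingots + ruby pendant at 2258 (23 lb) — short by 67.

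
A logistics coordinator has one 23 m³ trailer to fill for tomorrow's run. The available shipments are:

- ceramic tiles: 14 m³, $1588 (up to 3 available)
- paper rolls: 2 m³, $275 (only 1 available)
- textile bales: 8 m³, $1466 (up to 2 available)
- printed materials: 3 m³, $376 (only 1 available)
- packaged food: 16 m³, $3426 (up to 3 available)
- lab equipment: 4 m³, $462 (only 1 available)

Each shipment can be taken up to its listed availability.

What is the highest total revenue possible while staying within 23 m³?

Taking the top-ratio shipments first gives paper rolls + printed materials + packaged food for 4077 (21 m³).
Dropping paper rolls frees 2 m³; slotting in lab equipment (4 m³) lifts the total to 4264 at 23 m³.

4264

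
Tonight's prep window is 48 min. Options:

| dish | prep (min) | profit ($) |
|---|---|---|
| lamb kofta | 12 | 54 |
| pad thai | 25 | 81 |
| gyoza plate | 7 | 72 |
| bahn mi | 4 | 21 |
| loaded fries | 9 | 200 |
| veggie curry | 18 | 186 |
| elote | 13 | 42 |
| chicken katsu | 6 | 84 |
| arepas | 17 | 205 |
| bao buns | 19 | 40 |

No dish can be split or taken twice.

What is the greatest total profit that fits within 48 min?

612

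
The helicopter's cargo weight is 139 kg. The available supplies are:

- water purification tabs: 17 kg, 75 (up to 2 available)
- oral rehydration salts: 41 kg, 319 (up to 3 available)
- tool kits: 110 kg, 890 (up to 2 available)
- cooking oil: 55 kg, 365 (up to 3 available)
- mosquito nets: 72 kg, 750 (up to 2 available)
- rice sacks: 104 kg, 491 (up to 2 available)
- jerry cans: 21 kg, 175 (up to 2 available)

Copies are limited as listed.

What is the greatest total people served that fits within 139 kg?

1244

Density check — mosquito nets 10.42, jerry cans 8.33, tool kits 8.09, oral rehydration salts 7.78 are the best per kg.
Taking the top-ratio supplies first gives water purification tabs + mosquito nets + 2×jerry cans for 1175 (131 kg).
The 38 kg tied up in water purification tabs and jerry cans is better spent on oral rehydration salts — total rises to 1244 (134 kg).
Nothing else within 139 kg beats 1244.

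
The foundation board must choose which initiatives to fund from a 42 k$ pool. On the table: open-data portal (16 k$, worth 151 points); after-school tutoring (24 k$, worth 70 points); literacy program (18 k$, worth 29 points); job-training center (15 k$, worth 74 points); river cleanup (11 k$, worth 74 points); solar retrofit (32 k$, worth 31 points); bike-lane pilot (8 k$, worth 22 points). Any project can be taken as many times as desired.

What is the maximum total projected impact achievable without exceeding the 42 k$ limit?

324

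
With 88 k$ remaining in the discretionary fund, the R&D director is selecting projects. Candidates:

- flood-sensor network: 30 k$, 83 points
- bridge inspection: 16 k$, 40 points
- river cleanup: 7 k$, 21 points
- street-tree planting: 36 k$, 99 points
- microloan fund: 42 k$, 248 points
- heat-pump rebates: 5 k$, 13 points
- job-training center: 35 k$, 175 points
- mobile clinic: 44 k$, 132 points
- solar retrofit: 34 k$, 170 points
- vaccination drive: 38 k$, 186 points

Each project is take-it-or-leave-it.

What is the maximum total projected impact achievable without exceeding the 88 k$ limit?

Taking the top-ratio projects first gives river cleanup + microloan fund + job-training center for 444 (84 k$).
Replace job-training center with vaccination drive: the trade gains 11 net, giving 455 at 87 k$.
Runner-up river cleanup + microloan fund + heat-pump rebates + solar retrofit tops out at 452.

455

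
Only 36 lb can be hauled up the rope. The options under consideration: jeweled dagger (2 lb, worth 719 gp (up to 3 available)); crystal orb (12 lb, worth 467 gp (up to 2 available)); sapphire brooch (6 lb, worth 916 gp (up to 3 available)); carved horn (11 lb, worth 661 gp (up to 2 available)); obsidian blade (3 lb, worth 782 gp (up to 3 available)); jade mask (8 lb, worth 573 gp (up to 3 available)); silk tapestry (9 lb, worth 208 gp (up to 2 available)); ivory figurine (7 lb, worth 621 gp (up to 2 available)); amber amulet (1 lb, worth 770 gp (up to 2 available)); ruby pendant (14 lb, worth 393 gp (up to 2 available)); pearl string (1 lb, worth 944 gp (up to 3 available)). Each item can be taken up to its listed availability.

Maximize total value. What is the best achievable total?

Ranking by ratio (value/lb): pearl string 944.00, amber amulet 770.00, jeweled dagger 359.50, obsidian blade 260.67.
A density-first pass picks 3×jeweled dagger + 2×sapphire brooch + 3×obsidian blade + 2×amber amulet + 3×pearl string — 10707 at 32 lb.
Replace jeweled dagger with sapphire brooch: the trade gains 197 net, giving 10904 at 36 lb.
No other feasible combination exceeds 10904.

10904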